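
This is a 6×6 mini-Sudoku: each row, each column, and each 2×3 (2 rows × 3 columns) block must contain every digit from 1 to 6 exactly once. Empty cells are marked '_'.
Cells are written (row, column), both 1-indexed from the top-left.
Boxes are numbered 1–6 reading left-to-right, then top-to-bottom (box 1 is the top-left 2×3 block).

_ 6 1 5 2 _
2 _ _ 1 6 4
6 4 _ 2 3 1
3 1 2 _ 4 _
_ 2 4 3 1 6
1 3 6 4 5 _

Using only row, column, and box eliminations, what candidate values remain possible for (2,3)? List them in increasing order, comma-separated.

3,5

Row 2 already contains {1, 2, 4, 6}.
Column 3 already contains {1, 2, 4, 6}.
Its 2×3 block (box 1) already contains {1, 2, 6}.
Removing those from 1–6 leaves {3, 5} as the candidates for (2,3).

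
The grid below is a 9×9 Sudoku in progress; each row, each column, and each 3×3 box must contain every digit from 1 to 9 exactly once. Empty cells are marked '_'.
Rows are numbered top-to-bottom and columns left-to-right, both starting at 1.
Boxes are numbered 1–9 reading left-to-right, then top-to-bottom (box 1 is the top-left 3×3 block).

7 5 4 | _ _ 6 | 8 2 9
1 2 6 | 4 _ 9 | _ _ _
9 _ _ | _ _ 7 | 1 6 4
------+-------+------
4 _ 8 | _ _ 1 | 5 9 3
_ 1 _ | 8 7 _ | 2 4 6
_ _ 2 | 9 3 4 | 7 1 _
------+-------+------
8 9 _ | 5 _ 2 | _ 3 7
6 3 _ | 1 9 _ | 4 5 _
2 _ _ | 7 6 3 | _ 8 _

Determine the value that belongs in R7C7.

Row 7 already contains {2, 3, 5, 7, 8, 9}.
Column 7 already contains {1, 2, 4, 5, 7, 8}.
Its 3×3 block (box 9) already contains {3, 4, 5, 7, 8}.
The only value from 1–9 not eliminated is 6, so R7C7 = 6.

6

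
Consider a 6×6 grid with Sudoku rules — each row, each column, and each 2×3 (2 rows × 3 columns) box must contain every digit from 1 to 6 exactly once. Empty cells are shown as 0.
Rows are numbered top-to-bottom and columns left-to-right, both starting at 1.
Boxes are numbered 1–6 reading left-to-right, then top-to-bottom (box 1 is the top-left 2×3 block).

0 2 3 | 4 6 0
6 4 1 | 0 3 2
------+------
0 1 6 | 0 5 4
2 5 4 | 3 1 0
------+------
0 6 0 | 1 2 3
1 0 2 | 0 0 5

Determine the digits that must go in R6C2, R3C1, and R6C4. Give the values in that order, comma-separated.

3,3,6

For R6C2:
  Row 6 already contains {1, 2, 5}.
  Column 2 already contains {1, 2, 4, 5, 6}.
  Its 2×3 block (box 5) already contains {1, 2, 6}.
  The only value from 1–6 not eliminated is 3, so R6C2 = 3.
For R3C1:
  Row 3 already contains {1, 4, 5, 6}.
  Column 1 already contains {1, 2, 6}.
  Its 2×3 block (box 3) already contains {1, 2, 4, 5, 6}.
  The only value from 1–6 not eliminated is 3, so R3C1 = 3.
For R6C4:
  Row 6 already contains {1, 2, 5}.
  Column 4 already contains {1, 3, 4}.
  Its 2×3 block (box 6) already contains {1, 2, 3, 5}.
  The only value from 1–6 not eliminated is 6, so R6C4 = 6.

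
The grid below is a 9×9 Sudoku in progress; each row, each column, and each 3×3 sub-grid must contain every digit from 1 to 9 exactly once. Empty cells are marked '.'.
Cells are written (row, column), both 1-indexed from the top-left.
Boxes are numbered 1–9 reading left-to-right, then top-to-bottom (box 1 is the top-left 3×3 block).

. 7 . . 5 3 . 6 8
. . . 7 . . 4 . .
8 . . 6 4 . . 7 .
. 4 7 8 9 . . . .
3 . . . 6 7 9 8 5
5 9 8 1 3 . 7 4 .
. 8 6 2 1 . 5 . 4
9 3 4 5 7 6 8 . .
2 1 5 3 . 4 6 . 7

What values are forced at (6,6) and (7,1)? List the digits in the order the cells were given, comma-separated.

For (6,6):
  Row 6 already contains {1, 3, 4, 5, 7, 8, 9}.
  Column 6 already contains {3, 4, 6, 7}.
  Its 3×3 block (box 5) already contains {1, 3, 6, 7, 8, 9}.
  The only value from 1–9 not eliminated is 2, so (6,6) = 2.
For (7,1):
  Row 7 already contains {1, 2, 4, 5, 6, 8}.
  Column 1 already contains {2, 3, 5, 8, 9}.
  Its 3×3 block (box 7) already contains {1, 2, 3, 4, 5, 6, 8, 9}.
  The only value from 1–9 not eliminated is 7, so (7,1) = 7.

2,7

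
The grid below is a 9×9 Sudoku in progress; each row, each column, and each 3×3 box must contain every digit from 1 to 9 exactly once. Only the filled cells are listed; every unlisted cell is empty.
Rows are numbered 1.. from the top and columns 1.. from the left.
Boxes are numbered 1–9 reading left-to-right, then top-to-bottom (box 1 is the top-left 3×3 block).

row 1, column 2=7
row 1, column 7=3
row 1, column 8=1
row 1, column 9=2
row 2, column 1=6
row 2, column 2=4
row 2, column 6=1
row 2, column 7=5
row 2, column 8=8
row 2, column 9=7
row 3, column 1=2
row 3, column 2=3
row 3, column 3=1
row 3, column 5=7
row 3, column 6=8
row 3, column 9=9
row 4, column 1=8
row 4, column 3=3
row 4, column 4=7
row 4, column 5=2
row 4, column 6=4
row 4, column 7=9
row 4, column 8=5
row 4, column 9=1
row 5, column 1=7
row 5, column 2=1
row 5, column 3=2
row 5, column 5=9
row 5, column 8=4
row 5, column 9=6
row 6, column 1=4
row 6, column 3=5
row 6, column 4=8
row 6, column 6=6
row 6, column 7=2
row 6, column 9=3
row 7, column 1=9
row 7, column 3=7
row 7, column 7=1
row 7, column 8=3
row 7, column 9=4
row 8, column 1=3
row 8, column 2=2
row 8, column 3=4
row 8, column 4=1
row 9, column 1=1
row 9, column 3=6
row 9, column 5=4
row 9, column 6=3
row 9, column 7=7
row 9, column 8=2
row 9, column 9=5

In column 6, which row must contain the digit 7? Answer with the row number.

Consider where 7 can go in column 6.
row 1, column 6 is out (row 1 already has a 7).
row 5, column 6 is out (row 5 already has a 7).
row 7, column 6 is out (row 7 already has a 7).
So the only cell in column 6 that can hold 7 is row 8, column 6.
That is row 8.

8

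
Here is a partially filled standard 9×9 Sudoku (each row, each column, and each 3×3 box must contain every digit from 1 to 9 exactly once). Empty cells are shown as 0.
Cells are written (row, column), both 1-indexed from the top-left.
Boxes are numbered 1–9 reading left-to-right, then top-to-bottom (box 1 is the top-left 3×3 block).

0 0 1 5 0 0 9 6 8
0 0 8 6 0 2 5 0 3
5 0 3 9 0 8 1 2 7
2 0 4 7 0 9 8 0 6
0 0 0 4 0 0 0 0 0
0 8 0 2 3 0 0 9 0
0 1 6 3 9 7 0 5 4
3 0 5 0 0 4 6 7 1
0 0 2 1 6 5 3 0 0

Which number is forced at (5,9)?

Cell (5,9) itself could take any of {2, 5} by direct elimination.
Consider where 2 can go in column 9.
(6,9) is out (row 6 already has a 2).
(9,9) is out (row 9 already has a 2).
So the only cell in column 9 that can hold 2 is (5,9).
Therefore (5,9) = 2.

2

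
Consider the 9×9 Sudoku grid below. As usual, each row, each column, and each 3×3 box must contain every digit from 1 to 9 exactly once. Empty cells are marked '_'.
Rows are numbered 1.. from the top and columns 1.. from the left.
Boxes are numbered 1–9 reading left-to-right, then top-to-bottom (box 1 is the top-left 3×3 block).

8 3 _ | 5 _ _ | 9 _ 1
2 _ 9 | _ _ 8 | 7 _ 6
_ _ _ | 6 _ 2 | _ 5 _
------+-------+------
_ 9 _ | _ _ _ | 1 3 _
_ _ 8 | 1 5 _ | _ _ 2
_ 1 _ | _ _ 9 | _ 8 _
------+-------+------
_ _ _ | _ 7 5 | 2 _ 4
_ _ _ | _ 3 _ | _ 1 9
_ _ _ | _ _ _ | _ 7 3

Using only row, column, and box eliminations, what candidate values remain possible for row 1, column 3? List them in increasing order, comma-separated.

Row 1 already contains {1, 3, 5, 8, 9}.
Column 3 already contains {8, 9}.
Its 3×3 block (box 1) already contains {2, 3, 8, 9}.
Removing those from 1–9 leaves {4, 6, 7} as the candidates for row 1, column 3.

4,6,7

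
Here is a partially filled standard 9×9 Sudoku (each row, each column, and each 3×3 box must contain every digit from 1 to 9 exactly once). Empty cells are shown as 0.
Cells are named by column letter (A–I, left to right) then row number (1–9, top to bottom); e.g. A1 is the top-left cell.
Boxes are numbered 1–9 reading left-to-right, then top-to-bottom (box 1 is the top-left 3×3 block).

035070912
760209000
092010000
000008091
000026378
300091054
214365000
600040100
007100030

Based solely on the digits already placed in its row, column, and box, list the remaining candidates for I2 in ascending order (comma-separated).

3,5

Row 2 already contains {2, 6, 7, 9}.
Column I already contains {1, 2, 4, 8}.
Its 3×3 block (box 3) already contains {1, 2, 9}.
Removing those from 1–9 leaves {3, 5} as the candidates for I2.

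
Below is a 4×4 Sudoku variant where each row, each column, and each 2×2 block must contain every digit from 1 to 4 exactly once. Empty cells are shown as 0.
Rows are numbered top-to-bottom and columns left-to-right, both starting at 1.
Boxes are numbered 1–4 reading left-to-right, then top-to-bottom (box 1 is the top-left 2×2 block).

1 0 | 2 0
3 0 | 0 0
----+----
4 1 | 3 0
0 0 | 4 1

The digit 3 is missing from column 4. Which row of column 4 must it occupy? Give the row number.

Consider where 3 can go in column 4.
R2C4 is out (row 2 already has a 3).
R3C4 is out (row 3 already has a 3).
So the only cell in column 4 that can hold 3 is R1C4.
That is row 1.

1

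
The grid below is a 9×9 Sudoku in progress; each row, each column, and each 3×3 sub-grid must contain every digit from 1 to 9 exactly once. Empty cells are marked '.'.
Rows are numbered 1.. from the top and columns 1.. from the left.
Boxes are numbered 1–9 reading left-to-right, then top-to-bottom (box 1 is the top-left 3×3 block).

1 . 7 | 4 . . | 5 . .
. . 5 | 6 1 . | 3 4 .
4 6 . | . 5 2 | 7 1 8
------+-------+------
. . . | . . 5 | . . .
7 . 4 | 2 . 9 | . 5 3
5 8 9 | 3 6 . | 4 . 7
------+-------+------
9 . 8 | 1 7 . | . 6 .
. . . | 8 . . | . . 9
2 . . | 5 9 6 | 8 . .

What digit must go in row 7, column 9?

Cell row 7, column 9 itself could take any of {2, 4, 5} by direct elimination.
Consider where 5 can go in column 9.
row 1, column 9 is out (row 1 already has a 5).
row 2, column 9 is out (row 2 already has a 5).
row 4, column 9 is out (row 4 already has a 5).
row 9, column 9 is out (row 9 already has a 5).
So the only cell in column 9 that can hold 5 is row 7, column 9.
Therefore row 7, column 9 = 5.

5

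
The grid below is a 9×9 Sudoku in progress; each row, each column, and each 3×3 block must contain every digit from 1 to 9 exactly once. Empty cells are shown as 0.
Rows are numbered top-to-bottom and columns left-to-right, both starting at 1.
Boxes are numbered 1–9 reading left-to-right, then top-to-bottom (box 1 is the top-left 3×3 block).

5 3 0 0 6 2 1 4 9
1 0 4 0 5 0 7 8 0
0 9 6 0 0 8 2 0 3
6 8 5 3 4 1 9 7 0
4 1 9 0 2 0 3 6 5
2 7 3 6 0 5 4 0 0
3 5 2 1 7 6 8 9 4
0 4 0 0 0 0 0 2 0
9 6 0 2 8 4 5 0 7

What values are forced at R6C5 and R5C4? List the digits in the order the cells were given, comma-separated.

For R6C5:
  Row 6 already contains {2, 3, 4, 5, 6, 7}.
  Column 5 already contains {2, 4, 5, 6, 7, 8}.
  Its 3×3 block (box 5) already contains {1, 2, 3, 4, 5, 6}.
  The only value from 1–9 not eliminated is 9, so R6C5 = 9.
For R5C4:
  Consider where 8 can go in row 5.
  R5C6 is out (column 6 already has a 8).
  So the only cell in row 5 that can hold 8 is R5C4.
  So R5C4 = 8.

9,8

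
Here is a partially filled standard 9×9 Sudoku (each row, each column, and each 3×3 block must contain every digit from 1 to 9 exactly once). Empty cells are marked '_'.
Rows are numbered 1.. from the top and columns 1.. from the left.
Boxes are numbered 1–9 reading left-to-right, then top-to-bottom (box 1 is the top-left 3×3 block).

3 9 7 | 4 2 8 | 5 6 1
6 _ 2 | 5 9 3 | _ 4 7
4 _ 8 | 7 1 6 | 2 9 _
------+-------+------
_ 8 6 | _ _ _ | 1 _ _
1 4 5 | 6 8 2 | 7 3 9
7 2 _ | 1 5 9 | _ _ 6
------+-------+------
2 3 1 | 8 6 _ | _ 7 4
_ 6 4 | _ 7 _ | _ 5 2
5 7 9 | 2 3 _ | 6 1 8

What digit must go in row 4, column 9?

5

Row 4 already contains {1, 6, 8}.
Column 9 already contains {1, 2, 4, 6, 7, 8, 9}.
Its 3×3 block (box 6) already contains {1, 3, 6, 7, 9}.
The only value from 1–9 not eliminated is 5, so row 4, column 9 = 5.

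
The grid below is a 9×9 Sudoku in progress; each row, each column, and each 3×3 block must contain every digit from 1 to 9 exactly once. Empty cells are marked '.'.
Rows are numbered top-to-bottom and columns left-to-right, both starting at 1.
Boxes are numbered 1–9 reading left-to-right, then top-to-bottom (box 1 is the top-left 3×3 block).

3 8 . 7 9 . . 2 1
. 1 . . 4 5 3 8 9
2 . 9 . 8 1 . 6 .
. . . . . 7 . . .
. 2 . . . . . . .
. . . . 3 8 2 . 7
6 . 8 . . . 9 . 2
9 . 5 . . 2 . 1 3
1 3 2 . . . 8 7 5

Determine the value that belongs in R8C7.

6

Cell R8C7 itself could take any of {4, 6} by direct elimination.
Consider where 6 can go in box 9.
R7C8 is out (row 7 already has a 6).
So the only cell in box 9 that can hold 6 is R8C7.
Therefore R8C7 = 6.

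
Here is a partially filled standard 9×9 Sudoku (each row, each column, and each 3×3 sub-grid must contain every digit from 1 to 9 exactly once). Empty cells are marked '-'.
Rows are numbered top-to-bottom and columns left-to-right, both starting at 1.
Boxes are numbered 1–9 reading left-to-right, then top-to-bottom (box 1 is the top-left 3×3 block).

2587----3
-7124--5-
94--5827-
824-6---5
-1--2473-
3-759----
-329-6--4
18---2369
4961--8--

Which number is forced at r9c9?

Cell r9c9 itself could take any of {2, 7} by direct elimination.
Consider where 7 can go in column 9.
r2c9 is out (row 2 already has a 7).
r3c9 is out (row 3 already has a 7).
r5c9 is out (row 5 already has a 7).
r6c9 is out (row 6 already has a 7).
So the only cell in column 9 that can hold 7 is r9c9.
Therefore r9c9 = 7.

7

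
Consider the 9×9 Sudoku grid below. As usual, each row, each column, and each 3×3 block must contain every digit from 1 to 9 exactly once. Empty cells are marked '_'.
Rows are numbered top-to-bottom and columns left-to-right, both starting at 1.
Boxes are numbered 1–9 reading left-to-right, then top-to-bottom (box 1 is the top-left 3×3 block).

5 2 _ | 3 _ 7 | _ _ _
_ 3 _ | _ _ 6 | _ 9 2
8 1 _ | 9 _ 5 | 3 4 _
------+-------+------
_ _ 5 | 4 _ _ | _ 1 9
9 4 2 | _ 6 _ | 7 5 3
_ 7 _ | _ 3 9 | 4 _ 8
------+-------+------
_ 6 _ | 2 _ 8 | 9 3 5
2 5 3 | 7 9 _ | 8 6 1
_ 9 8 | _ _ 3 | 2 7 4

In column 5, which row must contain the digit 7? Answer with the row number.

Consider where 7 can go in column 5.
R1C5 is out (row 1 already has a 7).
R2C5 is out (box 2 already has a 7).
R3C5 is out (box 2 already has a 7).
R7C5 is out (box 8 already has a 7).
R9C5 is out (row 9 already has a 7).
So the only cell in column 5 that can hold 7 is R4C5.
That is row 4.

4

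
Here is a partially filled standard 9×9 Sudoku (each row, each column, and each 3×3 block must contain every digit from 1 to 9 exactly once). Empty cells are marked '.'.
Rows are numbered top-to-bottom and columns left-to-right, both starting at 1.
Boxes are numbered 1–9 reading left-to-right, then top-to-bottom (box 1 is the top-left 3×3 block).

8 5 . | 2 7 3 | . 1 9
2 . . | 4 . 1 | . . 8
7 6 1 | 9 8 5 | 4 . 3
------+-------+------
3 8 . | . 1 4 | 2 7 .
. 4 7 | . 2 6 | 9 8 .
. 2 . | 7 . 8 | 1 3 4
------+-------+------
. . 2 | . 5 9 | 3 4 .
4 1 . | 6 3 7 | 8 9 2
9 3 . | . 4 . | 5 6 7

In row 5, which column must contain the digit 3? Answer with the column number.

4

Consider where 3 can go in row 5.
R5C1 is out (column 1 already has a 3).
R5C9 is out (column 9 already has a 3).
So the only cell in row 5 that can hold 3 is R5C4.
That is column 4.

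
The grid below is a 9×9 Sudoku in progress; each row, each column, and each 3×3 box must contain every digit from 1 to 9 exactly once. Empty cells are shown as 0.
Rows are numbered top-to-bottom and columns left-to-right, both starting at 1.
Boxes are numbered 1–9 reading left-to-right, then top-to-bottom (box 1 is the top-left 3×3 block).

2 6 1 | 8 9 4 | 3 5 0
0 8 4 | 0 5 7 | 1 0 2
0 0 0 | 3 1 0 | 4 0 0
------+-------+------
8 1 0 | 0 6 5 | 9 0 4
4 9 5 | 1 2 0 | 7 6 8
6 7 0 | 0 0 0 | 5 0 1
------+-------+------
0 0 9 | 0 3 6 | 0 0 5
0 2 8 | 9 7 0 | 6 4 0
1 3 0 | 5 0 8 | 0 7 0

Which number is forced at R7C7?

8

Cell R7C7 itself could take any of {2, 8} by direct elimination.
Consider where 8 can go in column 7.
R9C7 is out (row 9 already has a 8).
So the only cell in column 7 that can hold 8 is R7C7.
Therefore R7C7 = 8.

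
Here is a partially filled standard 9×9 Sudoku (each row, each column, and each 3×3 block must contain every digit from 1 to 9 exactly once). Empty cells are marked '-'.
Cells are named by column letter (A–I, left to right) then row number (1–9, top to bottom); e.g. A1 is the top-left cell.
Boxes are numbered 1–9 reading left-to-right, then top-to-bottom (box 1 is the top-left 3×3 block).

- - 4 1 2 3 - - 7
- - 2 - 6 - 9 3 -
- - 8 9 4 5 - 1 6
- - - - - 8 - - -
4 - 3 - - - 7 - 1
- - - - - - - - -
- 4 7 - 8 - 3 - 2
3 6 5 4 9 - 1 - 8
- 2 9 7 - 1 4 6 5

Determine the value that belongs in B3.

Cell B3 itself could take any of {3, 7} by direct elimination.
Consider where 3 can go in box 1.
A1 is out (row 1 already has a 3).
B1 is out (row 1 already has a 3).
A2 is out (row 2 already has a 3).
B2 is out (row 2 already has a 3).
A3 is out (column A already has a 3).
So the only cell in box 1 that can hold 3 is B3.
Therefore B3 = 3.

3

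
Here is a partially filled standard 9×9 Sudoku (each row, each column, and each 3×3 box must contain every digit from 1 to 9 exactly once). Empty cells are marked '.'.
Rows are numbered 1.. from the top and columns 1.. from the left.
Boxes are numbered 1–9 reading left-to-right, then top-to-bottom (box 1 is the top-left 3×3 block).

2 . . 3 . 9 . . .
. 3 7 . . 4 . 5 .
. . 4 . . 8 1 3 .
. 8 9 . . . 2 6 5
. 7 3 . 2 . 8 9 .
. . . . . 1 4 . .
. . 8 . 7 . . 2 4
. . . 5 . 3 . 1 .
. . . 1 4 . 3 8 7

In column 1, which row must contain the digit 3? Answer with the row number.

Consider where 3 can go in column 1.
row 2, column 1 is out (row 2 already has a 3). row 3, column 1 is out (row 3 already has a 3). row 4, column 1 is out (box 4 already has a 3). row 5, column 1 is out (row 5 already has a 3). The remaining empty cells in column 1 are similarly blocked.
So the only cell in column 1 that can hold 3 is row 7, column 1.
That is row 7.

7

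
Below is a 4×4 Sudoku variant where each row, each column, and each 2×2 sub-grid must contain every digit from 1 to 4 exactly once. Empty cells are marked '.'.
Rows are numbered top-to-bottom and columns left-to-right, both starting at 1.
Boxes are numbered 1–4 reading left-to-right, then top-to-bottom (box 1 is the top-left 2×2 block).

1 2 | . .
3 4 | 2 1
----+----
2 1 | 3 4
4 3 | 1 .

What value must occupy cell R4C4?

2

Row 4 already contains {1, 3, 4}.
Column 4 already contains {1, 4}.
Its 2×2 block (box 4) already contains {1, 3, 4}.
The only value from 1–4 not eliminated is 2, so R4C4 = 2.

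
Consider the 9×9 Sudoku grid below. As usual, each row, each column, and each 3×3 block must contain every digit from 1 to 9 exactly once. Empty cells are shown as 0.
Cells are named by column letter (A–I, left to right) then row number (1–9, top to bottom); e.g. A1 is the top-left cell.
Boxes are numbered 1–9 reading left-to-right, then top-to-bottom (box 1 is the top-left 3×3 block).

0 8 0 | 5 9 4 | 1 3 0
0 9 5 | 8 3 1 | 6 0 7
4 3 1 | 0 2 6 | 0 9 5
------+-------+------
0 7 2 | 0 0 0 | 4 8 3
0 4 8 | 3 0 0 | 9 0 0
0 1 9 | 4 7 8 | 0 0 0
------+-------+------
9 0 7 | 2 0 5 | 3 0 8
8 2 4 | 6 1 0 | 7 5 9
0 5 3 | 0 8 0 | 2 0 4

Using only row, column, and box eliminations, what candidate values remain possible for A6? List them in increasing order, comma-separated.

3,5,6

Row 6 already contains {1, 4, 7, 8, 9}.
Column A already contains {4, 8, 9}.
Its 3×3 block (box 4) already contains {1, 2, 4, 7, 8, 9}.
Removing those from 1–9 leaves {3, 5, 6} as the candidates for A6.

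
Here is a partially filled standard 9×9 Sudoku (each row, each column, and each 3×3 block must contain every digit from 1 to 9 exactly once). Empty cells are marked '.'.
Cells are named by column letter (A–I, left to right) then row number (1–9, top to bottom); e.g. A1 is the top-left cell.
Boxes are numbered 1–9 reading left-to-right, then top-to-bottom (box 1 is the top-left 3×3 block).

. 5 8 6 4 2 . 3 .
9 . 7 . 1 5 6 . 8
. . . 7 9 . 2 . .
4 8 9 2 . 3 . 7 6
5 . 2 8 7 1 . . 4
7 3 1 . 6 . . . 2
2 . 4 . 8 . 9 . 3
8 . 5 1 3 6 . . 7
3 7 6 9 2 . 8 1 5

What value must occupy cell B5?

Row 5 already contains {1, 2, 4, 5, 7, 8}.
Column B already contains {3, 5, 7, 8}.
Its 3×3 block (box 4) already contains {1, 2, 3, 4, 5, 7, 8, 9}.
The only value from 1–9 not eliminated is 6, so B5 = 6.

6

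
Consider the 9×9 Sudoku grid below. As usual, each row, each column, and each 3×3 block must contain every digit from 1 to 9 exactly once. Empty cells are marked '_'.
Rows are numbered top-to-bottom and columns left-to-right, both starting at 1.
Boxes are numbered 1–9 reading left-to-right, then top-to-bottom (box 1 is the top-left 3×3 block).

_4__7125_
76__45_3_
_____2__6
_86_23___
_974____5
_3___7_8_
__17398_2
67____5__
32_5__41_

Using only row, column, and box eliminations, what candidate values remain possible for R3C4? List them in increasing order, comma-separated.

3,8,9

Row 3 already contains {2, 6}.
Column 4 already contains {4, 5, 7}.
Its 3×3 block (box 2) already contains {1, 2, 4, 5, 7}.
Removing those from 1–9 leaves {3, 8, 9} as the candidates for R3C4.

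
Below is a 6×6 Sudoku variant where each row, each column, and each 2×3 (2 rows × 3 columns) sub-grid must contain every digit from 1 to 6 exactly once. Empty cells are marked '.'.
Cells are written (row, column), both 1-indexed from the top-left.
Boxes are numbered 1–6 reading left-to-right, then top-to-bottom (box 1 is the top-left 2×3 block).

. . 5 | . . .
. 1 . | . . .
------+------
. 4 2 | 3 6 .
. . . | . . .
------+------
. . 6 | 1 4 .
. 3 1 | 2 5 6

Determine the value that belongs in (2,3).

4

Cell (2,3) itself could take any of {3, 4} by direct elimination.
Consider where 4 can go in column 3.
(4,3) is out (box 3 already has a 4).
So the only cell in column 3 that can hold 4 is (2,3).
Therefore (2,3) = 4.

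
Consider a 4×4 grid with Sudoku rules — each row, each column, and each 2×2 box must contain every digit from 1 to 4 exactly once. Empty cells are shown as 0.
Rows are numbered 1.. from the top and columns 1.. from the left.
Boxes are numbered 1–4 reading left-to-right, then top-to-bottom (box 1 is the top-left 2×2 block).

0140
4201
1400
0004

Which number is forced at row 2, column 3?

3

Row 2 already contains {1, 2, 4}.
Column 3 already contains {4}.
Its 2×2 block (box 2) already contains {1, 4}.
The only value from 1–4 not eliminated is 3, so row 2, column 3 = 3.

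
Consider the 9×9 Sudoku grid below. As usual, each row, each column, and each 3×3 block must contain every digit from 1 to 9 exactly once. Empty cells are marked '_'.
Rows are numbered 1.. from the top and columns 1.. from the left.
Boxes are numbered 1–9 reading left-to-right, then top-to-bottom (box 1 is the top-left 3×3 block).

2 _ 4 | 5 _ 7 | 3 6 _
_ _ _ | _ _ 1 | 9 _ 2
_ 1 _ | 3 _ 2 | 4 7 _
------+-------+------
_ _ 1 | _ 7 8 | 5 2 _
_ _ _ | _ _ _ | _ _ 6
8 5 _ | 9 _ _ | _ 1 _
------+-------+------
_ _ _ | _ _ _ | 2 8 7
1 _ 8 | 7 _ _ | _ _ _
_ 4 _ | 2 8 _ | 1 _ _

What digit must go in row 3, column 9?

Cell row 3, column 9 itself could take any of {5, 8} by direct elimination.
Consider where 8 can go in row 3.
row 3, column 1 is out (column 1 already has a 8).
row 3, column 3 is out (column 3 already has a 8).
row 3, column 5 is out (column 5 already has a 8).
So the only cell in row 3 that can hold 8 is row 3, column 9.
Therefore row 3, column 9 = 8.

8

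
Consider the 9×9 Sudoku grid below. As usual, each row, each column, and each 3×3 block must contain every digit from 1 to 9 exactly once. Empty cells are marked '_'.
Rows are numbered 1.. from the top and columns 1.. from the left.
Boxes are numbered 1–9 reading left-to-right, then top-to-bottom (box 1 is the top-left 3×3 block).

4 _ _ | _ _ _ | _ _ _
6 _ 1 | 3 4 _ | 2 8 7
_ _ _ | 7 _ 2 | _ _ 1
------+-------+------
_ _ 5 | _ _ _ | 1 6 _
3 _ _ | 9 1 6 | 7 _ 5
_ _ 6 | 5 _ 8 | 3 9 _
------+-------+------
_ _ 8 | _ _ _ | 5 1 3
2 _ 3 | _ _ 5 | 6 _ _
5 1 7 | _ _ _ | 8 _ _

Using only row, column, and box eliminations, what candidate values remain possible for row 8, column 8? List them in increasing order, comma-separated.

4,7

Row 8 already contains {2, 3, 5, 6}.
Column 8 already contains {1, 6, 8, 9}.
Its 3×3 block (box 9) already contains {1, 3, 5, 6, 8}.
Removing those from 1–9 leaves {4, 7} as the candidates for row 8, column 8.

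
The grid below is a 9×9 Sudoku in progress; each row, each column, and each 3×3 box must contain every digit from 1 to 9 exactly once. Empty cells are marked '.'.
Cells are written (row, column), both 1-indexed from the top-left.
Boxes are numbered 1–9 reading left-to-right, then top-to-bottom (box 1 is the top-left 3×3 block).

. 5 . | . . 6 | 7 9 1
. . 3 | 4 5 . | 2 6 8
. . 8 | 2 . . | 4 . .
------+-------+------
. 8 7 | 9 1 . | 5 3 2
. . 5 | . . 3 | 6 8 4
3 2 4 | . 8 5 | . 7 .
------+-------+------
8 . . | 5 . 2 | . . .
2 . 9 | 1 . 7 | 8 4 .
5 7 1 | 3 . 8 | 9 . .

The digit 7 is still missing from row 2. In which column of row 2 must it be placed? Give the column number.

Consider where 7 can go in row 2.
(2,2) is out (column 2 already has a 7).
(2,6) is out (column 6 already has a 7).
So the only cell in row 2 that can hold 7 is (2,1).
That is column 1.

1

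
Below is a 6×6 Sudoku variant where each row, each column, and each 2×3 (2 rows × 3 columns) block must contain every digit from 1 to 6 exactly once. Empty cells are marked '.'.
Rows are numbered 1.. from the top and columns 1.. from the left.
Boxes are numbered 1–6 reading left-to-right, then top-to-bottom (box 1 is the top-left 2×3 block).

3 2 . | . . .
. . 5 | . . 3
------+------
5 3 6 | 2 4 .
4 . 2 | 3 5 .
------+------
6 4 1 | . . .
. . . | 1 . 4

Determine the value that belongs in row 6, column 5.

Cell row 6, column 5 itself could take any of {2, 3, 6} by direct elimination.
Consider where 6 can go in row 6.
row 6, column 1 is out (column 1 already has a 6).
row 6, column 2 is out (box 5 already has a 6).
row 6, column 3 is out (column 3 already has a 6).
So the only cell in row 6 that can hold 6 is row 6, column 5.
Therefore row 6, column 5 = 6.

6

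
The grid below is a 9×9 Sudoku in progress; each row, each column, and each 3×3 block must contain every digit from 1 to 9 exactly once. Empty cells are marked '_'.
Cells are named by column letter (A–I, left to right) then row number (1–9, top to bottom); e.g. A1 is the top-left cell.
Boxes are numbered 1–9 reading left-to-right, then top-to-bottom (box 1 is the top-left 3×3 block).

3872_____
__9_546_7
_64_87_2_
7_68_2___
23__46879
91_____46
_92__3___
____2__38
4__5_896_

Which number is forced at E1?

Cell E1 itself could take any of {1, 6, 9} by direct elimination.
Consider where 6 can go in box 2.
F1 is out (column F already has a 6).
D2 is out (row 2 already has a 6).
D3 is out (row 3 already has a 6).
So the only cell in box 2 that can hold 6 is E1.
Therefore E1 = 6.

6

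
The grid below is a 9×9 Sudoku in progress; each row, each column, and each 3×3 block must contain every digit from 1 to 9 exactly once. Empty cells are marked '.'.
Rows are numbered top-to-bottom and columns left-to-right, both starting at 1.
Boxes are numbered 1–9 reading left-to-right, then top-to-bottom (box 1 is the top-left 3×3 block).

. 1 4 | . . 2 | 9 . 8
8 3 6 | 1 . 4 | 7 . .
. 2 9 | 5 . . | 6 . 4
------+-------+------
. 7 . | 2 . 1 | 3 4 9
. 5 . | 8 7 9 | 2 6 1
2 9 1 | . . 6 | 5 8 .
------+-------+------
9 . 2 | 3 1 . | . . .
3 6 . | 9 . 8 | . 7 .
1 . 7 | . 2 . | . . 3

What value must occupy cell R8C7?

1

Cell R8C7 itself could take any of {1, 4} by direct elimination.
Consider where 1 can go in row 8.
R8C3 is out (column 3 already has a 1).
R8C5 is out (column 5 already has a 1).
R8C9 is out (column 9 already has a 1).
So the only cell in row 8 that can hold 1 is R8C7.
Therefore R8C7 = 1.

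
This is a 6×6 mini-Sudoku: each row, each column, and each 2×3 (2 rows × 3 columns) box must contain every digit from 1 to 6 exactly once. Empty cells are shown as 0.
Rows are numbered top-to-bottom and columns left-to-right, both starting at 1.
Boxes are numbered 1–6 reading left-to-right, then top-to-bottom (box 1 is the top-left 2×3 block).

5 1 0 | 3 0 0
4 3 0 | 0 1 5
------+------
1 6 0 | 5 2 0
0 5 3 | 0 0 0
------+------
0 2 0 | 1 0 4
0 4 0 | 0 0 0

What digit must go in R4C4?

Cell R4C4 itself could take any of {4, 6} by direct elimination.
Consider where 4 can go in column 4.
R2C4 is out (row 2 already has a 4).
R6C4 is out (row 6 already has a 4).
So the only cell in column 4 that can hold 4 is R4C4.
Therefore R4C4 = 4.

4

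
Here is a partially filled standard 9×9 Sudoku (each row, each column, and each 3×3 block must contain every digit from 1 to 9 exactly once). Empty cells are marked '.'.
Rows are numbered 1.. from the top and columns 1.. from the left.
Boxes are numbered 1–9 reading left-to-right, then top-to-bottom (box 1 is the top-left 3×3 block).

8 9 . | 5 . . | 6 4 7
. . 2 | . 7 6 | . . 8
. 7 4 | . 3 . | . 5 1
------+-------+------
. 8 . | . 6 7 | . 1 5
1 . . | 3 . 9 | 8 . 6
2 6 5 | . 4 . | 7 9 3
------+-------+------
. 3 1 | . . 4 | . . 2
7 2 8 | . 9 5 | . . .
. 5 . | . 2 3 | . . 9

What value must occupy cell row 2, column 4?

4

Cell row 2, column 4 itself could take any of {1, 4, 9} by direct elimination.
Consider where 4 can go in column 4.
row 3, column 4 is out (row 3 already has a 4). row 4, column 4 is out (box 5 already has a 4). row 6, column 4 is out (row 6 already has a 4). row 7, column 4 is out (row 7 already has a 4). The remaining empty cells in column 4 are similarly blocked.
So the only cell in column 4 that can hold 4 is row 2, column 4.
Therefore row 2, column 4 = 4.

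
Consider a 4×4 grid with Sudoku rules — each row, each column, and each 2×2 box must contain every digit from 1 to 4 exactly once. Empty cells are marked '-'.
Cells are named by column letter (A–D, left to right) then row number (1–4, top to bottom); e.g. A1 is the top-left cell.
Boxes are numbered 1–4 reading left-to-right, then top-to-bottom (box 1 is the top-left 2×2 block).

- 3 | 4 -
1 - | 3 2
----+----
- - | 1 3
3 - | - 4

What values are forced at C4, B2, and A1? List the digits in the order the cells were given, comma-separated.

For C4:
  Row 4 already contains {3, 4}.
  Column C already contains {1, 3, 4}.
  Its 2×2 block (box 4) already contains {1, 3, 4}.
  The only value from 1–4 not eliminated is 2, so C4 = 2.
For B2:
  Row 2 already contains {1, 2, 3}.
  Column B already contains {3}.
  Its 2×2 block (box 1) already contains {1, 3}.
  The only value from 1–4 not eliminated is 4, so B2 = 4.
For A1:
  Row 1 already contains {3, 4}.
  Column A already contains {1, 3}.
  Its 2×2 block (box 1) already contains {1, 3}.
  The only value from 1–4 not eliminated is 2, so A1 = 2.

2,4,2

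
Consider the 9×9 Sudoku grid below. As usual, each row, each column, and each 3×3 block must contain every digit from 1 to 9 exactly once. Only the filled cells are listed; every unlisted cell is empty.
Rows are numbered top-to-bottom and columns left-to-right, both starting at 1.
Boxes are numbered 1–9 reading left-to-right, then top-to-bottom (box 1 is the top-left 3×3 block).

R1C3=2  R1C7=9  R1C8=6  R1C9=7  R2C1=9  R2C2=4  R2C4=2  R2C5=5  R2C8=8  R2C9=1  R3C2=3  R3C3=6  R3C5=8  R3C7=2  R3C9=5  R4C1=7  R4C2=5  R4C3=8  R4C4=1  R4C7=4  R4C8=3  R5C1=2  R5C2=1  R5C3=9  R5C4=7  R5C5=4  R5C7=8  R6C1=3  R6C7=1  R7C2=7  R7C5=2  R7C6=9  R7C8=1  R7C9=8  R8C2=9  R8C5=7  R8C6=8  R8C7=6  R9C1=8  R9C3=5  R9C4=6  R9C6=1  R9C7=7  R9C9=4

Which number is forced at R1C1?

Cell R1C1 itself could take any of {1, 5} by direct elimination.
Consider where 5 can go in box 1.
R1C2 is out (column 2 already has a 5).
R2C3 is out (row 2 already has a 5).
R3C1 is out (row 3 already has a 5).
So the only cell in box 1 that can hold 5 is R1C1.
Therefore R1C1 = 5.

5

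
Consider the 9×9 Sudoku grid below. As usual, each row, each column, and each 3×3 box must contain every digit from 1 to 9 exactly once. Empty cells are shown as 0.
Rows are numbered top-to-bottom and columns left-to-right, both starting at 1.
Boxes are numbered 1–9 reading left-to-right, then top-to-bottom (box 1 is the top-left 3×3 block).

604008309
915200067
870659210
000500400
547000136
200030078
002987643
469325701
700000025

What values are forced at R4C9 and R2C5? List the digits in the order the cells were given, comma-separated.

For R4C9:
  Row 4 already contains {4, 5}.
  Column 9 already contains {1, 3, 5, 6, 7, 8, 9}.
  Its 3×3 block (box 6) already contains {1, 3, 4, 6, 7, 8}.
  The only value from 1–9 not eliminated is 2, so R4C9 = 2.
For R2C5:
  Row 2 already contains {1, 2, 5, 6, 7, 9}.
  Column 5 already contains {2, 3, 5, 8}.
  Its 3×3 block (box 2) already contains {2, 5, 6, 8, 9}.
  The only value from 1–9 not eliminated is 4, so R2C5 = 4.

2,4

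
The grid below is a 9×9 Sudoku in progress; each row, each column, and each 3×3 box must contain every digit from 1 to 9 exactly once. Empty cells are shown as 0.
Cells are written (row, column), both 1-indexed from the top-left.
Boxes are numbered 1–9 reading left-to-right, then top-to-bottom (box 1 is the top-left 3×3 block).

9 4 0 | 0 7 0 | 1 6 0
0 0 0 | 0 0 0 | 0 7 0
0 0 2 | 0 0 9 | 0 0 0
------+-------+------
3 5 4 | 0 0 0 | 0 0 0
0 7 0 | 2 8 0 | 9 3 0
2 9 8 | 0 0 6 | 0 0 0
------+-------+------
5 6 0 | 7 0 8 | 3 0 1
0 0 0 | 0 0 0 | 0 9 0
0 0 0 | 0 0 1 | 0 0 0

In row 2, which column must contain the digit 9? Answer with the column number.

Consider where 9 can go in row 2.
(2,1) is out (column 1 already has a 9). (2,2) is out (column 2 already has a 9). (2,3) is out (box 1 already has a 9). (2,4) is out (box 2 already has a 9). The remaining empty cells in row 2 are similarly blocked.
So the only cell in row 2 that can hold 9 is (2,9).
That is column 9.

9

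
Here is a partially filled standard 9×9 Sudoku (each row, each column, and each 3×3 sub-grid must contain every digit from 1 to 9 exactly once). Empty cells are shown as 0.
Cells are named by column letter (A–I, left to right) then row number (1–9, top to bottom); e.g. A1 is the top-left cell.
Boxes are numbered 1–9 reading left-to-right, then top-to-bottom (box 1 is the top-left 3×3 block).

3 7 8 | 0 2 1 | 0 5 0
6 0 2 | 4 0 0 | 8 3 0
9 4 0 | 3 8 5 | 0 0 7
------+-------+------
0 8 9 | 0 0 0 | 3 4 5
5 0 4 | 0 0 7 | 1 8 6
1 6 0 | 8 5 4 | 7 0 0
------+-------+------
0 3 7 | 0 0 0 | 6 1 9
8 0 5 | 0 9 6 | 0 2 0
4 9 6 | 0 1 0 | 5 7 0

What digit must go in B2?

Cell B2 itself could take any of {1, 5} by direct elimination.
Consider where 5 can go in row 2.
E2 is out (column E already has a 5).
F2 is out (column F already has a 5).
I2 is out (column I already has a 5).
So the only cell in row 2 that can hold 5 is B2.
Therefore B2 = 5.

5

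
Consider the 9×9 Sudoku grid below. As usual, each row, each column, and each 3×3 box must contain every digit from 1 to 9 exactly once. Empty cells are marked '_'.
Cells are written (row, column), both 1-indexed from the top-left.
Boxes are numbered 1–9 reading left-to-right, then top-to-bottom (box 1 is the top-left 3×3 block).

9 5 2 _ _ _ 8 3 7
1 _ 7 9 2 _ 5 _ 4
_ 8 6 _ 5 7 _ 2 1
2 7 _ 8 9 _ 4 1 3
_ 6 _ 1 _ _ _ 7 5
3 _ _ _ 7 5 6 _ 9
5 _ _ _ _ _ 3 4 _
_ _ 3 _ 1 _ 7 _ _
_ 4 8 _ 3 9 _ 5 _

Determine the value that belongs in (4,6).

Row 4 already contains {1, 2, 3, 4, 7, 8, 9}.
Column 6 already contains {5, 7, 9}.
Its 3×3 block (box 5) already contains {1, 5, 7, 8, 9}.
The only value from 1–9 not eliminated is 6, so (4,6) = 6.

6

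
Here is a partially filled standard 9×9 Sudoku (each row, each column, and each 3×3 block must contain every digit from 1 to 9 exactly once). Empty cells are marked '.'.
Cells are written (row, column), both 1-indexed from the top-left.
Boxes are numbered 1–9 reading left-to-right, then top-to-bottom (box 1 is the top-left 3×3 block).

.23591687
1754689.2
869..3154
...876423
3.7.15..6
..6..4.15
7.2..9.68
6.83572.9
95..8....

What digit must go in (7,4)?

1

Row 7 already contains {2, 6, 7, 8, 9}.
Column 4 already contains {3, 4, 5, 8}.
Its 3×3 block (box 8) already contains {3, 5, 7, 8, 9}.
The only value from 1–9 not eliminated is 1, so (7,4) = 1.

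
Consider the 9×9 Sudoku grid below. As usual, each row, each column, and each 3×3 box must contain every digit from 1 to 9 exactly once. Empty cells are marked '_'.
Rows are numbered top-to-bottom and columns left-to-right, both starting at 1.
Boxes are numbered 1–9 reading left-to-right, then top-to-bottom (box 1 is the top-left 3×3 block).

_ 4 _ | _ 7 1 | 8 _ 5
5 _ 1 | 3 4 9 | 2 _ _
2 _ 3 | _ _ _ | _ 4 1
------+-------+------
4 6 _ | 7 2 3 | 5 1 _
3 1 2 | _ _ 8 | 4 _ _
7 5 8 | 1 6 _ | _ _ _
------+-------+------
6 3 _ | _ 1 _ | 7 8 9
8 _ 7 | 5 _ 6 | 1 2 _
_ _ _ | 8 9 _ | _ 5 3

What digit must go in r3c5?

8

Cell r3c5 itself could take any of {5, 8} by direct elimination.
Consider where 8 can go in column 5.
r5c5 is out (row 5 already has a 8).
r8c5 is out (row 8 already has a 8).
So the only cell in column 5 that can hold 8 is r3c5.
Therefore r3c5 = 8.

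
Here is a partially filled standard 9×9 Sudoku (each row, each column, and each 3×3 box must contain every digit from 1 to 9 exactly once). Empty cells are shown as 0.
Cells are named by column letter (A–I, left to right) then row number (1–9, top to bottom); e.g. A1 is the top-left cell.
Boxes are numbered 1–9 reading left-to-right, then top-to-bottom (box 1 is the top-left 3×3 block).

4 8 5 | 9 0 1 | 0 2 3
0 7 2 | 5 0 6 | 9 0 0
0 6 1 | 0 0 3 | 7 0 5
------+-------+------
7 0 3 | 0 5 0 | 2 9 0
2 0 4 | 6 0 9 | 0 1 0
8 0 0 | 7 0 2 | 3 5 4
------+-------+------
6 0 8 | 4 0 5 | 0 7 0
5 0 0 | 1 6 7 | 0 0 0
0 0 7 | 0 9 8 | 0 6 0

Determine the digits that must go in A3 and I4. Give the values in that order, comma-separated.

For A3:
  Row 3 already contains {1, 3, 5, 6, 7}.
  Column A already contains {2, 4, 5, 6, 7, 8}.
  Its 3×3 block (box 1) already contains {1, 2, 4, 5, 6, 7, 8}.
  The only value from 1–9 not eliminated is 9, so A3 = 9.
For I4:
  Consider where 6 can go in box 6.
  G5 is out (row 5 already has a 6).
  I5 is out (row 5 already has a 6).
  So the only cell in box 6 that can hold 6 is I4.
  So I4 = 6.

9,6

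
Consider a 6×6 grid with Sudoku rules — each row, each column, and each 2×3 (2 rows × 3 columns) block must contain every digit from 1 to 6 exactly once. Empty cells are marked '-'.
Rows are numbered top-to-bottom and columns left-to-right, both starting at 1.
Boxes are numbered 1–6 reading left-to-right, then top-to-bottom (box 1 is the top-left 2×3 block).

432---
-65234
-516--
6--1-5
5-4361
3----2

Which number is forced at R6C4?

Cell R6C4 itself could take any of {4, 5} by direct elimination.
Consider where 4 can go in column 4.
R1C4 is out (row 1 already has a 4).
So the only cell in column 4 that can hold 4 is R6C4.
Therefore R6C4 = 4.

4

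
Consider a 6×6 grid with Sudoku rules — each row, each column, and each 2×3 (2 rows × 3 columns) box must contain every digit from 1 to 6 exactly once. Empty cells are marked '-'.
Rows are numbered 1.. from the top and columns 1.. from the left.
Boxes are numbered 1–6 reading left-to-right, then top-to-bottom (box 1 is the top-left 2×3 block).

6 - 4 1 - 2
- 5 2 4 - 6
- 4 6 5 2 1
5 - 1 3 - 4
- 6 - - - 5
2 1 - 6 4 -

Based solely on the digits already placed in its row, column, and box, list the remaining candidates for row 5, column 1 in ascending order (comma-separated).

Row 5 already contains {5, 6}.
Column 1 already contains {2, 5, 6}.
Its 2×3 block (box 5) already contains {1, 2, 6}.
Removing those from 1–6 leaves {3, 4} as the candidates for row 5, column 1.

3,4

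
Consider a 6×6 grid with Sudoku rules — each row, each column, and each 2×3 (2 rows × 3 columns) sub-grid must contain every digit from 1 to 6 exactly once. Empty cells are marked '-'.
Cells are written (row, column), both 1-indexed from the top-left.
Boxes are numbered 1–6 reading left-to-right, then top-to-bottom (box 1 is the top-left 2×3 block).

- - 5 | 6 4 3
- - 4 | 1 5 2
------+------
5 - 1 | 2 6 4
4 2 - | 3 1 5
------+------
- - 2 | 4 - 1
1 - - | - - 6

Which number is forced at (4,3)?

6

Row 4 already contains {1, 2, 3, 4, 5}.
Column 3 already contains {1, 2, 4, 5}.
Its 2×3 block (box 3) already contains {1, 2, 4, 5}.
The only value from 1–6 not eliminated is 6, so (4,3) = 6.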